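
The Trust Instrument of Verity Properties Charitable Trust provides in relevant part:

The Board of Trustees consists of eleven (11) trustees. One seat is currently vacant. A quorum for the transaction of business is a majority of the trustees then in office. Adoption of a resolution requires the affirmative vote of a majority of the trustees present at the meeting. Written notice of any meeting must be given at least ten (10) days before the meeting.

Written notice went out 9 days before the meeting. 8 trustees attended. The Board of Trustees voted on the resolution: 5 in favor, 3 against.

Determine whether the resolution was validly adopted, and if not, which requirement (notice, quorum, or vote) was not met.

Notice: 9 days given; 10 required (9 < 10). Not satisfied.
Quorum: 8 present; quorum is 6. Satisfied.
Vote: the resolution requires a majority of the trustees present (8). A majority of 8 is 5, so 5 affirmative votes are needed; 5 voted in favor. Satisfied.

Invalid — notice requirement not satisfied.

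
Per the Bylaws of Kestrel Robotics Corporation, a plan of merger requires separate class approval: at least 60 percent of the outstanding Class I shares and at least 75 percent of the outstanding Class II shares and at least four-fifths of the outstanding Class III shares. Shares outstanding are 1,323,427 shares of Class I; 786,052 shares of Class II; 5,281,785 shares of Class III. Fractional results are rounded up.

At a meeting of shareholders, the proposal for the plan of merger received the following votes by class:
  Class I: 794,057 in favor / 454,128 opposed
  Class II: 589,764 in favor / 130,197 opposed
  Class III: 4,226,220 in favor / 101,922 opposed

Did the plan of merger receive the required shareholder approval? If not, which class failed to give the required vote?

Class I: 3/5 of 1323427 = 794056.20, rounded up to 794057; 794,057 required, 794,057 in favor — approved.
Class II: 3/4 of 786052 = 589539; 589,539 required, 589,764 in favor — approved.
Class III: 4/5 of 5281785 = 4225428; 4,225,428 required, 4,226,220 in favor — approved.

Approved — every class gave the required vote.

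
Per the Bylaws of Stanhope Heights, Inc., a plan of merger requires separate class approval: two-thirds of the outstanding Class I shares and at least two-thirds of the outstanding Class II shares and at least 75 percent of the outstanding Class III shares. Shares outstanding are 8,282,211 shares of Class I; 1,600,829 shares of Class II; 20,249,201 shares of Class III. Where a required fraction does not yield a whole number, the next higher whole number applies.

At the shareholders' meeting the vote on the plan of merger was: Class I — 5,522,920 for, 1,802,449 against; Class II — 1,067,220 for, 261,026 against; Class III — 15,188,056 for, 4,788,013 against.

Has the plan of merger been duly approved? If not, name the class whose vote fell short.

Approved — every class gave the required vote.

Class I: 2/3 of 8282211 = 5521474; 5,521,474 required, 5,522,920 in favor — approved.
Class II: 2/3 of 1600829 = 1067219.33, rounded up to 1067220; 1,067,220 required, 1,067,220 in favor — approved.
Class III: 3/4 of 20249201 = 15186900.75, rounded up to 15186901; 15,186,901 required, 15,188,056 in favor — approved.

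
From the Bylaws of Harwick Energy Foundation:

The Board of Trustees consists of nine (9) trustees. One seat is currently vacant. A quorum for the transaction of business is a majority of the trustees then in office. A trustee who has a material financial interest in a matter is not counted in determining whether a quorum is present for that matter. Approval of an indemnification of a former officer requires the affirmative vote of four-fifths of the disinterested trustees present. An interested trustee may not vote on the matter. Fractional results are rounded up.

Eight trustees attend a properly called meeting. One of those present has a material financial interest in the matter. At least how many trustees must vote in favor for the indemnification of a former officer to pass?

The indemnification of a former officer requires four-fifths of the disinterested trustees present (8 − 1 = 7).
4/5 of 7 = 5.60, rounded up to 6.

6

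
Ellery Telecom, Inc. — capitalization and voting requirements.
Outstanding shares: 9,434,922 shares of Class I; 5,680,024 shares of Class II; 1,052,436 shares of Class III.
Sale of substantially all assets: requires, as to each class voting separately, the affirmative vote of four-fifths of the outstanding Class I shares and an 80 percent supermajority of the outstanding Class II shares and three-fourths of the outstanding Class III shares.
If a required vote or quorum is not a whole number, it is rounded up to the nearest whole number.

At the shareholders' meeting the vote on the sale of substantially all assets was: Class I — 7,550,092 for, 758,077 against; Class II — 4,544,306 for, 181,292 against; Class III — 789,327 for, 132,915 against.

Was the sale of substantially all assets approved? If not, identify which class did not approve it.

Approved — every class gave the required vote.

Class I: 4/5 of 9434922 = 7547937.60, rounded up to 7547938; 7,547,938 required, 7,550,092 in favor — approved.
Class II: 4/5 of 5680024 = 4544019.20, rounded up to 4544020; 4,544,020 required, 4,544,306 in favor — approved.
Class III: 3/4 of 1052436 = 789327; 789,327 required, 789,327 in favor — approved.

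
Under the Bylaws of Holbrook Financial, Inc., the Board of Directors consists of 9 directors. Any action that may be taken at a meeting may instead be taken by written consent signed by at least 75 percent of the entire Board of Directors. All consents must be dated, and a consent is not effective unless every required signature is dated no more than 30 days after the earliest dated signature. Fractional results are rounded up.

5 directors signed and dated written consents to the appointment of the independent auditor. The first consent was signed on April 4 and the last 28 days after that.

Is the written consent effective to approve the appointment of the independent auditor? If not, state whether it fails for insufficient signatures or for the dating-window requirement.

Signatures required: at least 75 percent of 9 — 3/4 of 9 = 6.75, rounded up to 7, so 7 needed; 5 signed. Insufficient.
Dating window: the latest signature is 28 days after the earliest; the limit is 30 days. Within the window.

Not effective — insufficient signatures.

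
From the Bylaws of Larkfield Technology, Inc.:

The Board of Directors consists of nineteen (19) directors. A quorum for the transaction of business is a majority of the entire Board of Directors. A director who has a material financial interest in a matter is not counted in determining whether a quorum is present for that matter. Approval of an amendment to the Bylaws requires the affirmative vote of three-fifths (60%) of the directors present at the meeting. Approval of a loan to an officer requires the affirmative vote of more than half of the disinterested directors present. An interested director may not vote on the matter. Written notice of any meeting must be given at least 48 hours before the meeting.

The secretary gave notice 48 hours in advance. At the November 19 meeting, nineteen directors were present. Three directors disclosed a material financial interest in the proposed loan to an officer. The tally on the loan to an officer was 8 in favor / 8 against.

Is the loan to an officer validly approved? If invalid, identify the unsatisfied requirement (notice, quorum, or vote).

Notice: 48 hours given; 48 required (48 ≥ 48). Satisfied.
Quorum: 19 present, but the 3 interested directors do not count, leaving 16. Quorum is 10. Satisfied.
Vote: the loan to an officer requires a majority of the disinterested directors present (19 − 3 = 16). A majority of 16 is 9, so 9 affirmative votes are needed; 8 voted in favor. Not satisfied.

Invalid — vote requirement not satisfied.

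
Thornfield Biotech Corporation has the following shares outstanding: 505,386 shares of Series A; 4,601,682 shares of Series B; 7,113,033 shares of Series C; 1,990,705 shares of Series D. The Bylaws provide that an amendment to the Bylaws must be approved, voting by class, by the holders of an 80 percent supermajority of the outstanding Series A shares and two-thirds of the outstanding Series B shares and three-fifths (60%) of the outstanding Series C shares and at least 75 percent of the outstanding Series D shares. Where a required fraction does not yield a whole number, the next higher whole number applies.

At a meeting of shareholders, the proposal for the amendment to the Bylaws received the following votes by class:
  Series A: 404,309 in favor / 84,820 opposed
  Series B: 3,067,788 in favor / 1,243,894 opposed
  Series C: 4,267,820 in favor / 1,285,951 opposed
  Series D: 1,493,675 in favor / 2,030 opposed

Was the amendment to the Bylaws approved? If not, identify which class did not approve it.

Approved — every class gave the required vote.

Series A: 4/5 of 505386 = 404308.80, rounded up to 404309; 404,309 required, 404,309 in favor — approved.
Series B: 2/3 of 4601682 = 3067788; 3,067,788 required, 3,067,788 in favor — approved.
Series C: 3/5 of 7113033 = 4267819.80, rounded up to 4267820; 4,267,820 required, 4,267,820 in favor — approved.
Series D: 3/4 of 1990705 = 1493028.75, rounded up to 1493029; 1,493,029 required, 1,493,675 in favor — approved.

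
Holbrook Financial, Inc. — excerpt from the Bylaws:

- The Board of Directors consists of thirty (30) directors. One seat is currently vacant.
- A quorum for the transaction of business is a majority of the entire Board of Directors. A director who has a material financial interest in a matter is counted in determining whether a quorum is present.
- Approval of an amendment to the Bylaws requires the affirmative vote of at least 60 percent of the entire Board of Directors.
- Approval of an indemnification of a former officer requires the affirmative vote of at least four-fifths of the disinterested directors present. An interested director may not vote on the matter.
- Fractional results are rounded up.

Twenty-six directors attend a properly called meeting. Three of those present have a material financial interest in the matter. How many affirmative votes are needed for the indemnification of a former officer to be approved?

The indemnification of a former officer requires four-fifths of the disinterested directors present (26 − 3 = 23).
4/5 of 23 = 18.40, rounded up to 19.

19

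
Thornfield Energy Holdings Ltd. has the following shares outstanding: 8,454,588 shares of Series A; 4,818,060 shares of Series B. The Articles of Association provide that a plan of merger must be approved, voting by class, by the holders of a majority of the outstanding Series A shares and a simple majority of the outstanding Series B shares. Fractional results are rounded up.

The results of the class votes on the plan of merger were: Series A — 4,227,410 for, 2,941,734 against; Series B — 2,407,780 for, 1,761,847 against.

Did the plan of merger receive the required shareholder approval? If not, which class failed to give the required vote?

Series A: a majority of 8454588 is 4227295; 4,227,295 required, 4,227,410 in favor — approved.
Series B: a majority of 4818060 is 2409031; 2,409,031 required, 2,407,780 in favor — not approved.

Not approved — the Series B shares did not give the required vote.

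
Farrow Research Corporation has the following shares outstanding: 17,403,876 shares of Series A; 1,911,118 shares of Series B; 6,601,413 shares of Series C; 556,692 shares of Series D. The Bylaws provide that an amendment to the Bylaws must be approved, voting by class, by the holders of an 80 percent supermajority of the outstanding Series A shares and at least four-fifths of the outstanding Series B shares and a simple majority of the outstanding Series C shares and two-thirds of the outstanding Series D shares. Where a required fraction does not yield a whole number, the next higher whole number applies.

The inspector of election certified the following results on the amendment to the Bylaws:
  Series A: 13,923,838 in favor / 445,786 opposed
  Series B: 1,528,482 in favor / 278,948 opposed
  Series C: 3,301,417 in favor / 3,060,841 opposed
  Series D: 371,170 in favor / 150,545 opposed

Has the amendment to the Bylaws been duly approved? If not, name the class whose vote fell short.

Series A: 4/5 of 17403876 = 13923100.80, rounded up to 13923101; 13,923,101 required, 13,923,838 in favor — approved.
Series B: 4/5 of 1911118 = 1528894.40, rounded up to 1528895; 1,528,895 required, 1,528,482 in favor — not approved.
Series C: a majority of 6601413 is 3300707; 3,300,707 required, 3,301,417 in favor — approved.
Series D: 2/3 of 556692 = 371128; 371,128 required, 371,170 in favor — approved.

Not approved — the Series B shares did not give the required vote.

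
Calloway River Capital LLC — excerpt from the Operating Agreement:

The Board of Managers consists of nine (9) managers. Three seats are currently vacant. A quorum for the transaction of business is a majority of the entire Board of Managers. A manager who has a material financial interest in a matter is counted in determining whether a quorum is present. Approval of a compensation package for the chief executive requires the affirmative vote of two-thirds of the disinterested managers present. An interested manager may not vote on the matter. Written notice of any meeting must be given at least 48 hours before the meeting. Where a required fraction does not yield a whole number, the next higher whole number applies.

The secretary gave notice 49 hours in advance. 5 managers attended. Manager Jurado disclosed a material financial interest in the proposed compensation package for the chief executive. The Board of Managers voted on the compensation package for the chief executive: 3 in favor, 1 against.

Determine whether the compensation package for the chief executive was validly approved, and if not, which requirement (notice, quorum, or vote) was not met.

Valid — all requirements satisfied.

Notice: 49 hours given; 48 required (49 ≥ 48). Satisfied.
Quorum: 5 present (interested managers count toward quorum); quorum is 5. Satisfied.
Vote: the compensation package for the chief executive requires two-thirds of the disinterested managers present (5 − 1 = 4). 2/3 of 4 = 2.67, rounded up to 3, so 3 affirmative votes are needed; 3 voted in favor. Satisfied.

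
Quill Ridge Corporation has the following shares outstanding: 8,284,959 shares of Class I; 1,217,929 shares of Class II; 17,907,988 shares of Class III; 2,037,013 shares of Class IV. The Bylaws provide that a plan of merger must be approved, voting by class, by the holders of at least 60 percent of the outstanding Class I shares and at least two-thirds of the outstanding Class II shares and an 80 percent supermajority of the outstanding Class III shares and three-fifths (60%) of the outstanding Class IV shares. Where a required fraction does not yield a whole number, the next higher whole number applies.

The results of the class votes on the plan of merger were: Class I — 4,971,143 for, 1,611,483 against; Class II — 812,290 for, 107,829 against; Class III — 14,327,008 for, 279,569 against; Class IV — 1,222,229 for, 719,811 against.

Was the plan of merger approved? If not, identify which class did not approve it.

Class I: 3/5 of 8284959 = 4970975.40, rounded up to 4970976; 4,970,976 required, 4,971,143 in favor — approved.
Class II: 2/3 of 1217929 = 811952.67, rounded up to 811953; 811,953 required, 812,290 in favor — approved.
Class III: 4/5 of 17907988 = 14326390.40, rounded up to 14326391; 14,326,391 required, 14,327,008 in favor — approved.
Class IV: 3/5 of 2037013 = 1222207.80, rounded up to 1222208; 1,222,208 required, 1,222,229 in favor — approved.

Approved — every class gave the required vote.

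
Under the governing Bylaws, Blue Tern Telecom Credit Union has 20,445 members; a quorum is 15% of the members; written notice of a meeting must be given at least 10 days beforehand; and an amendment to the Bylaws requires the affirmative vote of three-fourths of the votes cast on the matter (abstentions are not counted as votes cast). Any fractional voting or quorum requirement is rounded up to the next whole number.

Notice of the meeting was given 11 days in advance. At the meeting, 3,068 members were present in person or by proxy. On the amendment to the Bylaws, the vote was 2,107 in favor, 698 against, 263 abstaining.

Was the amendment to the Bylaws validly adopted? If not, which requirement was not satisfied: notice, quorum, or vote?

Notice: 11 days given; 10 required. Satisfied.
Quorum: 15% of 20,445 = 3,066.75, rounded up to 3,067; 3,068 present. Satisfied.
Vote: requires three-fourths of the votes cast (3,068 − 263 abstaining = 2,805); 3/4 of 2805 = 2103.75, rounded up to 2104, so 2,104 needed; 2,107 in favor. Satisfied.

Valid — all requirements satisfied.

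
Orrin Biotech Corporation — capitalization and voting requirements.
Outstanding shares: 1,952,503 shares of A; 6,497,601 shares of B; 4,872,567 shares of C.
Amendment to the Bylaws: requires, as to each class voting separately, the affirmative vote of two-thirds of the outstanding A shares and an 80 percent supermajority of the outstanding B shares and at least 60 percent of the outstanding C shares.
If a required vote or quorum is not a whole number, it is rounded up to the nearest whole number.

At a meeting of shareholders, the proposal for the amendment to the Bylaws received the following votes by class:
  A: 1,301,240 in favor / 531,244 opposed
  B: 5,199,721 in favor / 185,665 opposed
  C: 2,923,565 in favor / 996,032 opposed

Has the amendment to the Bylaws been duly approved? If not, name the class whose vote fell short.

A: 2/3 of 1952503 = 1301668.67, rounded up to 1301669; 1,301,669 required, 1,301,240 in favor — not approved.
B: 4/5 of 6497601 = 5198080.80, rounded up to 5198081; 5,198,081 required, 5,199,721 in favor — approved.
C: 3/5 of 4872567 = 2923540.20, rounded up to 2923541; 2,923,541 required, 2,923,565 in favor — approved.

Not approved — the A shares did not give the required vote.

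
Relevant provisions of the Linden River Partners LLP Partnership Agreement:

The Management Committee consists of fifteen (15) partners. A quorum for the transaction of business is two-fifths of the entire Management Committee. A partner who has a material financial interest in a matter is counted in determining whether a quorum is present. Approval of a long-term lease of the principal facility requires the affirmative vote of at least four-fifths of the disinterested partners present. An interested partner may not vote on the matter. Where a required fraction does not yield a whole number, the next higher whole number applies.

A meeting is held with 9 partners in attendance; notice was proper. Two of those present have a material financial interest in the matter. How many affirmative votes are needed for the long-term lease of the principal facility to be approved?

6

The long-term lease of the principal facility requires four-fifths of the disinterested partners present (9 − 2 = 7).
4/5 of 7 = 5.60, rounded up to 6.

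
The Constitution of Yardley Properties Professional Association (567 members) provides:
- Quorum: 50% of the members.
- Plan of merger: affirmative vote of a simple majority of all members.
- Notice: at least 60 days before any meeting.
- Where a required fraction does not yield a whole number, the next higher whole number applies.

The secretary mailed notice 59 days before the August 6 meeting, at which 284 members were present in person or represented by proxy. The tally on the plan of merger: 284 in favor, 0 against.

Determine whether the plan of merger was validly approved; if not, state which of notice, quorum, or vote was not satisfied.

Notice: 59 days given; 60 required. Not satisfied.
Quorum: 50% of 567 = 283.50, rounded up to 284; 284 present. Satisfied.
Vote: requires a majority of all members (567); a majority of 567 is 284, so 284 needed; 284 in favor. Satisfied.

Invalid — notice requirement not satisfied.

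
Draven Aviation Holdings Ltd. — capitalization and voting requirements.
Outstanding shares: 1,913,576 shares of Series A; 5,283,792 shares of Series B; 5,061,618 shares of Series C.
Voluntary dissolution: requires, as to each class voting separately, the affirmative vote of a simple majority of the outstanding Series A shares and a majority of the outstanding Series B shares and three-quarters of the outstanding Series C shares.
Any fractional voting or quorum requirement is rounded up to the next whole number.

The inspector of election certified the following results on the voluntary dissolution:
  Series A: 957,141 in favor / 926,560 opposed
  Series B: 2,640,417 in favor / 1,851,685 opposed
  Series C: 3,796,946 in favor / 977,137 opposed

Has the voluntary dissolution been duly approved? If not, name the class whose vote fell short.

Not approved — the Series B shares did not give the required vote.

Series A: a majority of 1913576 is 956789; 956,789 required, 957,141 in favor — approved.
Series B: a majority of 5283792 is 2641897; 2,641,897 required, 2,640,417 in favor — not approved.
Series C: 3/4 of 5061618 = 3796213.50, rounded up to 3796214; 3,796,214 required, 3,796,946 in favor — approved.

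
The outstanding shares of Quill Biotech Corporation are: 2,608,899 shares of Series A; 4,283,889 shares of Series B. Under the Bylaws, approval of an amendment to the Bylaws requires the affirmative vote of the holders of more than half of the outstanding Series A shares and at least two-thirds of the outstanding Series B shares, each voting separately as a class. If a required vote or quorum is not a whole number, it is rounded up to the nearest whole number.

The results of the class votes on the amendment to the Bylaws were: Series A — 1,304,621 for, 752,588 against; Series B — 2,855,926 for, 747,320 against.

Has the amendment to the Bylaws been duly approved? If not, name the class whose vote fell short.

Approved — every class gave the required vote.

Series A: a majority of 2608899 is 1304450; 1,304,450 required, 1,304,621 in favor — approved.
Series B: 2/3 of 4283889 = 2855926; 2,855,926 required, 2,855,926 in favor — approved.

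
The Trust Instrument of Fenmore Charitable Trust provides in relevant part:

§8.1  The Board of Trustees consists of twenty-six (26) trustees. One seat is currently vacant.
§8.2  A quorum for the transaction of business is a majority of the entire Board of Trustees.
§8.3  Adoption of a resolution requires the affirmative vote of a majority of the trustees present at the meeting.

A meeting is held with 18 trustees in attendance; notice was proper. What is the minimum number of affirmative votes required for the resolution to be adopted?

10

The resolution requires a majority of the trustees present (18).
A majority of 18 is 10.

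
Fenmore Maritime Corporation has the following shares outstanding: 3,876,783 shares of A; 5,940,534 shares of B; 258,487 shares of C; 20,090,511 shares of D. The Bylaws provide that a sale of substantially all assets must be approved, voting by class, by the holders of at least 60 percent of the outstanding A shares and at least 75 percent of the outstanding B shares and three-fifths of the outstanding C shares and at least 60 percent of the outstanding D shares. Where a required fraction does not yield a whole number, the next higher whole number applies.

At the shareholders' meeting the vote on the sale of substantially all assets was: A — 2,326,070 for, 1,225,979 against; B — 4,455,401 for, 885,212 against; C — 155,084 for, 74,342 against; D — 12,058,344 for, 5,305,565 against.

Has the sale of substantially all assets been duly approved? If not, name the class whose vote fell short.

A: 3/5 of 3876783 = 2326069.80, rounded up to 2326070; 2,326,070 required, 2,326,070 in favor — approved.
B: 3/4 of 5940534 = 4455400.50, rounded up to 4455401; 4,455,401 required, 4,455,401 in favor — approved.
C: 3/5 of 258487 = 155092.20, rounded up to 155093; 155,093 required, 155,084 in favor — not approved.
D: 3/5 of 20090511 = 12054306.60, rounded up to 12054307; 12,054,307 required, 12,058,344 in favor — approved.

Not approved — the C shares did not give the required vote.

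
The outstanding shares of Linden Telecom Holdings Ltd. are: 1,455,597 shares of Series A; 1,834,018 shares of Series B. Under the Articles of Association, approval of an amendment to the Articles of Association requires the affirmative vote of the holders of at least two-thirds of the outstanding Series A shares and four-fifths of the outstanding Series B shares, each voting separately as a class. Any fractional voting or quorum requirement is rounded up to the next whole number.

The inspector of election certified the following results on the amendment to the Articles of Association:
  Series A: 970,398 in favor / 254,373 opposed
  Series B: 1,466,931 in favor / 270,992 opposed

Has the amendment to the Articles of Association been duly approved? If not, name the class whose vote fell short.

Not approved — the Series B shares did not give the required vote.

Series A: 2/3 of 1455597 = 970398; 970,398 required, 970,398 in favor — approved.
Series B: 4/5 of 1834018 = 1467214.40, rounded up to 1467215; 1,467,215 required, 1,466,931 in favor — not approved.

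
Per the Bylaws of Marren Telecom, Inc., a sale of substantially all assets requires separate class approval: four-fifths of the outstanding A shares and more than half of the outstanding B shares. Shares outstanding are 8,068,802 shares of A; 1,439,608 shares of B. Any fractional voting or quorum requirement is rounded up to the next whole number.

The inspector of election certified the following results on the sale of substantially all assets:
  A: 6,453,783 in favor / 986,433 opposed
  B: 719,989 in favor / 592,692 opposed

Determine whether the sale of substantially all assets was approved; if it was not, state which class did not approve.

Not approved — the A shares did not give the required vote.

A: 4/5 of 8068802 = 6455041.60, rounded up to 6455042; 6,455,042 required, 6,453,783 in favor — not approved.
B: a majority of 1439608 is 719805; 719,805 required, 719,989 in favor — approved.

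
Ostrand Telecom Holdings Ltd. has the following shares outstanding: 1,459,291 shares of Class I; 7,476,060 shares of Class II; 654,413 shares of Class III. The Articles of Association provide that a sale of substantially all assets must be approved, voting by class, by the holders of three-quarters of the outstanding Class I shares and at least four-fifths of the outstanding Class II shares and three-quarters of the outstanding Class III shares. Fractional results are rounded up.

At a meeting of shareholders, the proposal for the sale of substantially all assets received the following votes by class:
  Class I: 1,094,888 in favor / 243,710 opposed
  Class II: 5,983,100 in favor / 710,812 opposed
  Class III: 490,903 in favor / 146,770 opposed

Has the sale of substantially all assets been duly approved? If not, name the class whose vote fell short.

Class I: 3/4 of 1459291 = 1094468.25, rounded up to 1094469; 1,094,469 required, 1,094,888 in favor — approved.
Class II: 4/5 of 7476060 = 5980848; 5,980,848 required, 5,983,100 in favor — approved.
Class III: 3/4 of 654413 = 490809.75, rounded up to 490810; 490,810 required, 490,903 in favor — approved.

Approved — every class gave the required vote.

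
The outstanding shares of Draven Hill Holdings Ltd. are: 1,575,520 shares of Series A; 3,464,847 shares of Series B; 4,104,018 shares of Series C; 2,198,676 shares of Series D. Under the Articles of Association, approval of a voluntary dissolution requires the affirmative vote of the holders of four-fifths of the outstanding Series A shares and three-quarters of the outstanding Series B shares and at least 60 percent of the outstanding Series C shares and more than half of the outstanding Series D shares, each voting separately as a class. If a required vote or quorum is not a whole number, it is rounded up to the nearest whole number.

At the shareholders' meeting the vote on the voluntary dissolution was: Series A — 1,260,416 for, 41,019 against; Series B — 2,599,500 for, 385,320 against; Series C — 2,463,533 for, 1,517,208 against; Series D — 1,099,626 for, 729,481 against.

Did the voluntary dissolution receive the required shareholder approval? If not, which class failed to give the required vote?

Series A: 4/5 of 1575520 = 1260416; 1,260,416 required, 1,260,416 in favor — approved.
Series B: 3/4 of 3464847 = 2598635.25, rounded up to 2598636; 2,598,636 required, 2,599,500 in favor — approved.
Series C: 3/5 of 4104018 = 2462410.80, rounded up to 2462411; 2,462,411 required, 2,463,533 in favor — approved.
Series D: a majority of 2198676 is 1099339; 1,099,339 required, 1,099,626 in favor — approved.

Approved — every class gave the required vote.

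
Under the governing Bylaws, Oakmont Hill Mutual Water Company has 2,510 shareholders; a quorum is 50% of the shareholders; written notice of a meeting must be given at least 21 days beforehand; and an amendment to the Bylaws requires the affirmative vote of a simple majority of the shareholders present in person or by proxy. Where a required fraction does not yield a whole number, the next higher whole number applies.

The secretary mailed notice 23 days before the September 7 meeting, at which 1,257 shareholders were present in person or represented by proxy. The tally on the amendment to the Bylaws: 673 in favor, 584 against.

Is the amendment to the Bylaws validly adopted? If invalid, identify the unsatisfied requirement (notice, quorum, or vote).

Notice: 23 days given; 21 required. Satisfied.
Quorum: 50% of 2,510 = 1,255; 1,257 present. Satisfied.
Vote: requires a majority of those present (1,257); a majority of 1257 is 629, so 629 needed; 673 in favor. Satisfied.

Valid — all requirements satisfied.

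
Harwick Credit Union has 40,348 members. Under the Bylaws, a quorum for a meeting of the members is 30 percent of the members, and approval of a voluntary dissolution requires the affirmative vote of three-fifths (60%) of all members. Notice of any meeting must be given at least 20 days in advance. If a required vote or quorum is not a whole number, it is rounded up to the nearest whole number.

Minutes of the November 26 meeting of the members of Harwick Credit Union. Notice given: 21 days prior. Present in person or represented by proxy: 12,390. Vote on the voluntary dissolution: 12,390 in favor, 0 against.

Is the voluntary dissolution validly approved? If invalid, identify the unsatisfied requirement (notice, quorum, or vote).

Invalid — vote requirement not satisfied.

Notice: 21 days given; 20 required. Satisfied.
Quorum: 30% of 40,348 = 12,104.40, rounded up to 12,105; 12,390 present. Satisfied.
Vote: requires three-fifths of all members (40,348); 3/5 of 40348 = 24208.80, rounded up to 24209, so 24,209 needed; 12,390 in favor. Not satisfied.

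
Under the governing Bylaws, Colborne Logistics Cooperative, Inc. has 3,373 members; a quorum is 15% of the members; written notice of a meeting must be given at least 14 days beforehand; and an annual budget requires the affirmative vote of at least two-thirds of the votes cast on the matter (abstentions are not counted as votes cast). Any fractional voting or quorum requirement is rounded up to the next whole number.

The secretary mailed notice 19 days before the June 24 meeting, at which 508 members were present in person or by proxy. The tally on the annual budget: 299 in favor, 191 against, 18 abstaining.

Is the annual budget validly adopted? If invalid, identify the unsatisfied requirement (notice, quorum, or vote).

Invalid — vote requirement not satisfied.

Notice: 19 days given; 14 required. Satisfied.
Quorum: 15% of 3,373 = 505.95, rounded up to 506; 508 present. Satisfied.
Vote: requires two-thirds of the votes cast (508 − 18 abstaining = 490); 2/3 of 490 = 326.67, rounded up to 327, so 327 needed; 299 in favor. Not satisfied.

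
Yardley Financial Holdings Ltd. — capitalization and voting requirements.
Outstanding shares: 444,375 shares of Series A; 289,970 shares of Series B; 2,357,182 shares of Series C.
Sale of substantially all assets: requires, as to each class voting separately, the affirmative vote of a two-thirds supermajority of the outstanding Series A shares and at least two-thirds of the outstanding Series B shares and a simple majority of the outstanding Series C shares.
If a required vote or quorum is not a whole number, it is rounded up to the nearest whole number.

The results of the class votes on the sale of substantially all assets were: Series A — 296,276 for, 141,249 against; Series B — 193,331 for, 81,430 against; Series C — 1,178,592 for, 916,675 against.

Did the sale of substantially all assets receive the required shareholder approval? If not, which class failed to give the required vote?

Series A: 2/3 of 444375 = 296250; 296,250 required, 296,276 in favor — approved.
Series B: 2/3 of 289970 = 193313.33, rounded up to 193314; 193,314 required, 193,331 in favor — approved.
Series C: a majority of 2357182 is 1178592; 1,178,592 required, 1,178,592 in favor — approved.

Approved — every class gave the required vote.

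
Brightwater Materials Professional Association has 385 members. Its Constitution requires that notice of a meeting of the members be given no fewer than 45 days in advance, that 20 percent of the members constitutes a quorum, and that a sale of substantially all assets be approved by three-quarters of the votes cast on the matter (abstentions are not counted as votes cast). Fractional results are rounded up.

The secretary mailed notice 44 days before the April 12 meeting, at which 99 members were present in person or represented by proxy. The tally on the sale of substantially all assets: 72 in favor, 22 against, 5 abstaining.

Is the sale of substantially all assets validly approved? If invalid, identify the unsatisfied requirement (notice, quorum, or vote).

Notice: 44 days given; 45 required. Not satisfied.
Quorum: 20% of 385 = 77; 99 present. Satisfied.
Vote: requires three-fourths of the votes cast (99 − 5 abstaining = 94); 3/4 of 94 = 70.50, rounded up to 71, so 71 needed; 72 in favor. Satisfied.

Invalid — notice requirement not satisfied.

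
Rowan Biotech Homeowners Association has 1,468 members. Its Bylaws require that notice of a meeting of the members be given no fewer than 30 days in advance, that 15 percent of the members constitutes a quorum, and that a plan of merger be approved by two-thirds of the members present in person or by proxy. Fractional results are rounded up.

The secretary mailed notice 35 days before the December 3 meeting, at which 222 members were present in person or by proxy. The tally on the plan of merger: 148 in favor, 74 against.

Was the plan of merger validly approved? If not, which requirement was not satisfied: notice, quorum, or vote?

Notice: 35 days given; 30 required. Satisfied.
Quorum: 15% of 1,468 = 220.20, rounded up to 221; 222 present. Satisfied.
Vote: requires two-thirds of those present (222); 2/3 of 222 = 148, so 148 needed; 148 in favor. Satisfied.

Valid — all requirements satisfied.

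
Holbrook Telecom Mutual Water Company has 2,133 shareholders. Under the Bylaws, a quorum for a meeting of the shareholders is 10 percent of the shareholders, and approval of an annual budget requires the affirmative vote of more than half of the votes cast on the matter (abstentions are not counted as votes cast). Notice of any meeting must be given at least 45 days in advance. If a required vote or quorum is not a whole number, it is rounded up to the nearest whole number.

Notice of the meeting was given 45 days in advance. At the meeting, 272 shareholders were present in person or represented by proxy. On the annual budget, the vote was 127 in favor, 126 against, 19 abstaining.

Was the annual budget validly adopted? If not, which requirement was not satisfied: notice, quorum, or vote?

Valid — all requirements satisfied.

Notice: 45 days given; 45 required. Satisfied.
Quorum: 10% of 2,133 = 213.30, rounded up to 214; 272 present. Satisfied.
Vote: requires a majority of the votes cast (272 − 19 abstaining = 253); a majority of 253 is 127, so 127 needed; 127 in favor. Satisfied.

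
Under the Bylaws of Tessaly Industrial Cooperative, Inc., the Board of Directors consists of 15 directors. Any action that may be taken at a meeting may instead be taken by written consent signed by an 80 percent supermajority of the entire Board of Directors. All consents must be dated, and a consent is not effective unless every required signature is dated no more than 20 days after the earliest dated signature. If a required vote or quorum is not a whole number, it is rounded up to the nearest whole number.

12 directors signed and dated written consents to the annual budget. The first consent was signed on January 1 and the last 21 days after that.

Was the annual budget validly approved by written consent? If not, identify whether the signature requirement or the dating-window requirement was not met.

Not effective — dating-window requirement not satisfied.

Signatures required: an 80 percent supermajority of 15 — 4/5 of 15 = 12, so 12 needed; 12 signed. Sufficient.
Dating window: the latest signature is 21 days after the earliest; the limit is 20 days. Outside the window.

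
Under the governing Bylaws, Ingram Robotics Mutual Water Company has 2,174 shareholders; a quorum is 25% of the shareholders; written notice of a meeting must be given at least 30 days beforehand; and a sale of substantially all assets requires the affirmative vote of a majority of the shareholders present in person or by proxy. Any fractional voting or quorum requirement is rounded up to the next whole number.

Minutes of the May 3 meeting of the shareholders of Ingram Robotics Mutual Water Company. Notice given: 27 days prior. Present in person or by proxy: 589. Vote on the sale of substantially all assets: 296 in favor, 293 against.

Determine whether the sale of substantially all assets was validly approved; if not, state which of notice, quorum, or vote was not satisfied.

Invalid — notice requirement not satisfied.

Notice: 27 days given; 30 required. Not satisfied.
Quorum: 25% of 2,174 = 543.50, rounded up to 544; 589 present. Satisfied.
Vote: requires a majority of those present (589); a majority of 589 is 295, so 295 needed; 296 in favor. Satisfied.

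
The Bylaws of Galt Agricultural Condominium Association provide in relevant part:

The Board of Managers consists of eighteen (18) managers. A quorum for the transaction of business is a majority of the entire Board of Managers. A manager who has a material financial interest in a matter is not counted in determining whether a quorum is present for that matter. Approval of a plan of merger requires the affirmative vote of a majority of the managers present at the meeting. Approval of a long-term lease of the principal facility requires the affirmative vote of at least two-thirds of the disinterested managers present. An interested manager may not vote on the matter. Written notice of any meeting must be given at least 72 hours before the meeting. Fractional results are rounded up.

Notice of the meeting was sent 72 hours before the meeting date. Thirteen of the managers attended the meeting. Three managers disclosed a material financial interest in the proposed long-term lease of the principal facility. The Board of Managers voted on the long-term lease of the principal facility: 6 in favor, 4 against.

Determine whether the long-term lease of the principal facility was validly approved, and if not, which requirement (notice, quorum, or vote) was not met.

Notice: 72 hours given; 72 required (72 ≥ 72). Satisfied.
Quorum: 13 present, but the 3 interested managers do not count, leaving 10. Quorum is 10. Satisfied.
Vote: the long-term lease of the principal facility requires two-thirds of the disinterested managers present (13 − 3 = 10). 2/3 of 10 = 6.67, rounded up to 7, so 7 affirmative votes are needed; 6 voted in favor. Not satisfied.

Invalid — vote requirement not satisfied.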